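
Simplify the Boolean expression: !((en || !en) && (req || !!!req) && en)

!en

!((en || !en) && (req || !!!req) && en)
= !((req || !!!req) && en)
= !((req || !req) && en)
= !en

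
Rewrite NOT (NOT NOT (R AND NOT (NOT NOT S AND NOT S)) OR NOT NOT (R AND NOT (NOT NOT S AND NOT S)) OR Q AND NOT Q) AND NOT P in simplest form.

NOT R AND NOT P

NOT (NOT NOT (R AND NOT (NOT NOT S AND NOT S)) OR NOT NOT (R AND NOT (NOT NOT S AND NOT S)) OR Q AND NOT Q) AND NOT P
= NOT (NOT NOT (R AND NOT (NOT NOT S AND NOT S)) OR Q AND NOT Q) AND NOT P   — idempotence
= NOT (NOT NOT (R AND (NOT S OR S)) OR Q AND NOT Q) AND NOT P   — De Morgan
= NOT (NOT NOT R OR Q AND NOT Q) AND NOT P   — complement / identity
= NOT (R OR Q AND NOT Q) AND NOT P   — double negation
= NOT R AND NOT P   — complement / identity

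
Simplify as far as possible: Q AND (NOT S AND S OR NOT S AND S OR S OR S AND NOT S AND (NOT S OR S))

Q AND S

Q AND (NOT S AND S OR NOT S AND S OR S OR S AND NOT S AND (NOT S OR S))
= Q AND (NOT S AND S OR NOT S AND S OR S OR S AND NOT S)   — complement / identity
= Q AND (NOT S AND S OR S OR S AND NOT S)   — complement / identity
= Q AND (S OR S AND NOT S)   — complement / identity
= Q AND S   — complement / identity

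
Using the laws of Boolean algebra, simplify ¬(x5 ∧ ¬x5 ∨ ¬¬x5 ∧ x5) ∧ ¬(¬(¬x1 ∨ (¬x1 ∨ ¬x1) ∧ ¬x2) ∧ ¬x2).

¬(x5 ∧ ¬x5 ∨ ¬¬x5 ∧ x5) ∧ ¬(¬(¬x1 ∨ (¬x1 ∨ ¬x1) ∧ ¬x2) ∧ ¬x2)
= ¬(x5 ∧ ¬x5 ∨ x5 ∧ x5) ∧ ¬(¬(¬x1 ∨ (¬x1 ∨ ¬x1) ∧ ¬x2) ∧ ¬x2)   [double negation]
= ¬x5 ∧ ¬(¬(¬x1 ∨ (¬x1 ∨ ¬x1) ∧ ¬x2) ∧ ¬x2)   [distribution]
= ¬x5 ∧ ¬(¬(¬x1 ∨ ¬x1 ∧ ¬x2) ∧ ¬x2)   [idempotence]
= ¬x5 ∧ (¬x1 ∨ ¬x1 ∧ ¬x2 ∨ x2)   [De Morgan]
= ¬x5 ∧ (¬x1 ∨ x2)   [absorption]

¬x5 ∧ (¬x1 ∨ x2)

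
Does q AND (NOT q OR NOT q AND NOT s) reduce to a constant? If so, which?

yes, False

q AND (NOT q OR NOT q AND NOT s)
= q AND NOT q   — absorption
= FALSE   — complement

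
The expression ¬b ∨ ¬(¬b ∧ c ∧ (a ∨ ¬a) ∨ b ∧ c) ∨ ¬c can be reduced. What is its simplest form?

¬b ∨ ¬c

¬b ∨ ¬(¬b ∧ c ∧ (a ∨ ¬a) ∨ b ∧ c) ∨ ¬c
= ¬b ∨ ¬(¬b ∧ c ∨ b ∧ c) ∨ ¬c
= ¬b ∨ ¬c ∨ ¬c
= ¬b ∨ ¬c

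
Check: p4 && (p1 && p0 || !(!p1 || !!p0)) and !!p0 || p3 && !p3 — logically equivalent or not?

No

E1: p4 && (p1 && p0 || !(!p1 || !!p0))
    = p4 && (p1 && p0 || p1 && !p0)   (De Morgan)
    = p4 && p1   (distribution)
E2: !!p0 || p3 && !p3
    = !!p0   (complement / identity)
    = p0   (double negation)
These differ: at p0=1, p1=0, p3=0, p4=0, E1 = 0 but E2 = 1.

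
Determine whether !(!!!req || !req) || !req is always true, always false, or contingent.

always true

!(!!!req || !req) || !req
= !(!req || !req) || !req   (double negation)
= req && req || !req   (De Morgan)
= req || !req   (idempotence)
= true   (complement)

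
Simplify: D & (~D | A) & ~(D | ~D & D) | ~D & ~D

D & (~D | A) & ~(D | ~D & D) | ~D & ~D
= D & (~D | A) & ~D | ~D & ~D
= D & ~D | ~D & ~D
= ~D

~D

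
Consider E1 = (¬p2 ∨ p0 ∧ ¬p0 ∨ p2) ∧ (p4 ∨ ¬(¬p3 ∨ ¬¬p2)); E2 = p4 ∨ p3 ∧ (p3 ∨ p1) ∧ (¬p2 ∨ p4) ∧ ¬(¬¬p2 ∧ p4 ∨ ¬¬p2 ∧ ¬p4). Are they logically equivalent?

Yes

E1: (¬p2 ∨ p0 ∧ ¬p0 ∨ p2) ∧ (p4 ∨ ¬(¬p3 ∨ ¬¬p2))
    = (¬p2 ∨ p2) ∧ (p4 ∨ ¬(¬p3 ∨ ¬¬p2))   [complement / identity]
    = (¬p2 ∨ p2) ∧ (p4 ∨ p3 ∧ ¬p2)   [De Morgan]
    = p4 ∨ p3 ∧ ¬p2   [complement / identity]
E2: p4 ∨ p3 ∧ (p3 ∨ p1) ∧ (¬p2 ∨ p4) ∧ ¬(¬¬p2 ∧ p4 ∨ ¬¬p2 ∧ ¬p4)
    = p4 ∨ p3 ∧ (p3 ∨ p1) ∧ (¬p2 ∨ p4) ∧ ¬¬¬p2   [distribution]
    = p4 ∨ p3 ∧ (p3 ∨ p1) ∧ (¬p2 ∨ p4) ∧ ¬p2   [double negation]
    = p4 ∨ p3 ∧ (p3 ∨ p1) ∧ ¬p2   [absorption]
    = p4 ∨ p3 ∧ ¬p2   [absorption]
Both reduce to p4 ∨ p3 ∧ ¬p2, so they are equivalent.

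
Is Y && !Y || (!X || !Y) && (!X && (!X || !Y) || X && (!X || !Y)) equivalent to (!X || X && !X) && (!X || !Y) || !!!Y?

E1: Y && !Y || (!X || !Y) && (!X && (!X || !Y) || X && (!X || !Y))
    = Y && !Y || (!X || !Y) && (!X || !Y)
    = Y && !Y || !X || !Y
    = !X || !Y
E2: (!X || X && !X) && (!X || !Y) || !!!Y
    = (!X || X && !X) && (!X || !Y) || !Y
    = !X && (!X || !Y) || !Y
    = !X || !Y
Both reduce to !X || !Y, so they are equivalent.

Yes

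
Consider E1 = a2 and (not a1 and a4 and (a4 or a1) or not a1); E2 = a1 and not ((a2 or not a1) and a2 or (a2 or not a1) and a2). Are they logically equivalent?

E1: a2 and (not a1 and a4 and (a4 or a1) or not a1)
    = a2 and (not a1 and a4 or not a1)   (absorption)
    = a2 and not a1   (absorption)
E2: a1 and not ((a2 or not a1) and a2 or (a2 or not a1) and a2)
    = a1 and not ((a2 or not a1) and a2)   (idempotence)
    = a1 and not a2   (absorption)
These differ: at a1=1, a2=0, a4=1, E1 = 0 but E2 = 1.

No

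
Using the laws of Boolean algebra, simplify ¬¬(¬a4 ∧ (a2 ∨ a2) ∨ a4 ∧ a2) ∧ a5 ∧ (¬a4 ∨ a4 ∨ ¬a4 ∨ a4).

a2 ∧ a5

¬¬(¬a4 ∧ (a2 ∨ a2) ∨ a4 ∧ a2) ∧ a5 ∧ (¬a4 ∨ a4 ∨ ¬a4 ∨ a4)
= ¬¬(¬a4 ∧ a2 ∨ a4 ∧ a2) ∧ a5 ∧ (¬a4 ∨ a4 ∨ ¬a4 ∨ a4)   — idempotence
= ¬¬(¬a4 ∧ a2 ∨ a4 ∧ a2) ∧ a5 ∧ (¬a4 ∨ a4)   — idempotence
= ¬¬a2 ∧ a5 ∧ (¬a4 ∨ a4)   — distribution
= a2 ∧ a5 ∧ (¬a4 ∨ a4)   — double negation
= a2 ∧ a5   — complement / identity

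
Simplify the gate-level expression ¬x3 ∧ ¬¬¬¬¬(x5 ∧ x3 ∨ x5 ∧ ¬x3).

¬x3 ∧ ¬¬¬¬¬(x5 ∧ x3 ∨ x5 ∧ ¬x3)
= ¬x3 ∧ ¬¬¬¬¬x5   (distribution)
= ¬x3 ∧ ¬¬¬x5   (double negation)
= ¬x3 ∧ ¬x5   (double negation)

¬x3 ∧ ¬x5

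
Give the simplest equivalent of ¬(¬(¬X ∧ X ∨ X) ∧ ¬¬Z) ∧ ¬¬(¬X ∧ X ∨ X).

X

¬(¬(¬X ∧ X ∨ X) ∧ ¬¬Z) ∧ ¬¬(¬X ∧ X ∨ X)
= ¬(¬(¬X ∧ X ∨ X) ∧ ¬¬Z) ∧ (¬X ∧ X ∨ X)   (double negation)
= (¬X ∧ X ∨ X ∨ ¬Z) ∧ (¬X ∧ X ∨ X)   (De Morgan)
= ¬X ∧ X ∨ X   (absorption)
= X   (complement / identity)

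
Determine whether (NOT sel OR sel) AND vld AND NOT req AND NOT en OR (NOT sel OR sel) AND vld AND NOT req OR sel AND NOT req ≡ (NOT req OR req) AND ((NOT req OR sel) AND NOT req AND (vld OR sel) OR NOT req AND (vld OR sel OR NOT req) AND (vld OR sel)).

Yes

E1: (NOT sel OR sel) AND vld AND NOT req AND NOT en OR (NOT sel OR sel) AND vld AND NOT req OR sel AND NOT req
    = (NOT sel OR sel) AND vld AND NOT req OR sel AND NOT req   [absorption]
    = vld AND NOT req OR sel AND NOT req   [complement / identity]
    = NOT req AND (vld OR sel)   [distribution]
E2: (NOT req OR req) AND ((NOT req OR sel) AND NOT req AND (vld OR sel) OR NOT req AND (vld OR sel OR NOT req) AND (vld OR sel))
    = (NOT req OR req) AND (NOT req AND (vld OR sel) OR NOT req AND (vld OR sel OR NOT req) AND (vld OR sel))   [absorption]
    = (NOT req OR req) AND (NOT req AND (vld OR sel) OR NOT req AND (vld OR sel))   [absorption]
    = NOT req AND (vld OR sel) OR NOT req AND (vld OR sel)   [complement / identity]
    = NOT req AND (vld OR sel)   [idempotence]
Both reduce to NOT req AND (vld OR sel), so they are equivalent.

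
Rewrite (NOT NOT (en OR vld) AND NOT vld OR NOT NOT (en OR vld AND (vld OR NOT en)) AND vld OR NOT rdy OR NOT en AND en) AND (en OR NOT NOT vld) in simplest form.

en OR vld

(NOT NOT (en OR vld) AND NOT vld OR NOT NOT (en OR vld AND (vld OR NOT en)) AND vld OR NOT rdy OR NOT en AND en) AND (en OR NOT NOT vld)
= (NOT NOT (en OR vld) AND NOT vld OR NOT NOT (en OR vld) AND vld OR NOT rdy OR NOT en AND en) AND (en OR NOT NOT vld)   — absorption
= (NOT NOT (en OR vld) OR NOT rdy OR NOT en AND en) AND (en OR NOT NOT vld)   — distribution
= (NOT NOT (en OR vld) OR NOT rdy) AND (en OR NOT NOT vld)   — complement / identity
= (NOT NOT (en OR vld) OR NOT rdy) AND (en OR vld)   — double negation
= (en OR vld OR NOT rdy) AND (en OR vld)   — double negation
= en OR vld   — absorption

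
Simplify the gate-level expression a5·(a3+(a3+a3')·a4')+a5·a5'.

a5·(a3+(a3+a3')·a4')+a5·a5'
= a5·(a3+a4')+a5·a5'   (complement / identity)
= a5·(a3+a4')   (complement / identity)

a5·(a3+a4')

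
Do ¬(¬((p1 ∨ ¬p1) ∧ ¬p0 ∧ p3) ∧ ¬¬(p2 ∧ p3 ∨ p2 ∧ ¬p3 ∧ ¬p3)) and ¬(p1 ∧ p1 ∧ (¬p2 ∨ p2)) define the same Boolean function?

E1: ¬(¬((p1 ∨ ¬p1) ∧ ¬p0 ∧ p3) ∧ ¬¬(p2 ∧ p3 ∨ p2 ∧ ¬p3 ∧ ¬p3))
    = ¬(¬(¬p0 ∧ p3) ∧ ¬¬(p2 ∧ p3 ∨ p2 ∧ ¬p3 ∧ ¬p3))
    = ¬(¬(¬p0 ∧ p3) ∧ ¬¬(p2 ∧ p3 ∨ p2 ∧ ¬p3))
    = ¬p0 ∧ p3 ∨ ¬(p2 ∧ p3 ∨ p2 ∧ ¬p3)
    = ¬p0 ∧ p3 ∨ ¬p2
E2: ¬(p1 ∧ p1 ∧ (¬p2 ∨ p2))
    = ¬(p1 ∧ p1)
    = ¬p1
These differ: at p0=0, p1=1, p2=0, p3=0, E1 = 1 but E2 = 0.

No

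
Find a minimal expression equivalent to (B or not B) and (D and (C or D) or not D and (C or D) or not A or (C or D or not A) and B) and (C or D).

(B or not B) and (D and (C or D) or not D and (C or D) or not A or (C or D or not A) and B) and (C or D)
= (B or not B) and (C or D or not A or (C or D or not A) and B) and (C or D)
= (B or not B) and (C or D or not A) and (C or D)
= (B or not B) and (C or D)
= C or D

C or D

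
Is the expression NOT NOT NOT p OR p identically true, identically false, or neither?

identically true

NOT NOT NOT p OR p
= NOT p OR p
= TRUE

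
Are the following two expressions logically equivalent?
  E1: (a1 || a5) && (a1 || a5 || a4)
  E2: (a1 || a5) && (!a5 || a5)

Yes

E1: (a1 || a5) && (a1 || a5 || a4)
    = a1 || a5
E2: (a1 || a5) && (!a5 || a5)
    = a1 || a5
Both reduce to a1 || a5, so they are equivalent.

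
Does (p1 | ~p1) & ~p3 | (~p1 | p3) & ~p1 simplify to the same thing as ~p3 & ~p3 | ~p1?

E1: (p1 | ~p1) & ~p3 | (~p1 | p3) & ~p1
    = (p1 | ~p1) & ~p3 | ~p1
    = ~p3 | ~p1
E2: ~p3 & ~p3 | ~p1
    = ~p3 | ~p1
Both reduce to ~p3 | ~p1, so they are equivalent.

Yes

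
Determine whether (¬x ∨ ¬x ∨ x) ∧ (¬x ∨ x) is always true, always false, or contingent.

(¬x ∨ ¬x ∨ x) ∧ (¬x ∨ x)
= (¬x ∨ x) ∧ x ∨ ¬x   [distribution]
= x ∨ ¬x   [complement / identity]
= True   [complement]

always true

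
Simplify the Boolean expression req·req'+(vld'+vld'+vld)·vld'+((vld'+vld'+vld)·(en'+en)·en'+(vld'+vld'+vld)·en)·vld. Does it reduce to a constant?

req·req'+(vld'+vld'+vld)·vld'+((vld'+vld'+vld)·(en'+en)·en'+(vld'+vld'+vld)·en)·vld
= req·req'+(vld'+vld'+vld)·vld'+((vld'+vld'+vld)·en'+(vld'+vld'+vld)·en)·vld   (complement / identity)
= req·req'+(vld'+vld'+vld)·vld'+(vld'+vld'+vld)·vld   (distribution)
= (vld'+vld'+vld)·vld'+(vld'+vld'+vld)·vld   (complement / identity)
= vld'+vld'+vld   (distribution)
= vld'+vld   (idempotence)
= 1   (complement)

1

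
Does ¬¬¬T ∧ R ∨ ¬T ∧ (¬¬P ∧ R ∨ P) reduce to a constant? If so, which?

no

¬¬¬T ∧ R ∨ ¬T ∧ (¬¬P ∧ R ∨ P)
= ¬T ∧ R ∨ ¬T ∧ (¬¬P ∧ R ∨ P)   [double negation]
= (R ∨ ¬¬P ∧ R ∨ P) ∧ ¬T   [distribution]
= (R ∨ P ∧ R ∨ P) ∧ ¬T   [double negation]
= (R ∨ P) ∧ ¬T   [absorption]
This depends on P, R, T, so it is not a constant.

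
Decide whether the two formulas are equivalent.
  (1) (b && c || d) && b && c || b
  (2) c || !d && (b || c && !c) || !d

E1: (b && c || d) && b && c || b
    = b && c || b
    = b
E2: c || !d && (b || c && !c) || !d
    = c || !d && b || !d
    = c || !d
These differ: at b=0, c=0, d=0, E1 = 0 but E2 = 1.

No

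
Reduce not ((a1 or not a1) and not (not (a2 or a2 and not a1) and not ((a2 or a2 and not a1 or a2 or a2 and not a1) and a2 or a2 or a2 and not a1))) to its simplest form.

not a2

not ((a1 or not a1) and not (not (a2 or a2 and not a1) and not ((a2 or a2 and not a1 or a2 or a2 and not a1) and a2 or a2 or a2 and not a1)))
= not ((a1 or not a1) and not (not (a2 or a2 and not a1) and not ((a2 or a2 and not a1) and a2 or a2 or a2 and not a1)))   — idempotence
= not not (not (a2 or a2 and not a1) and not ((a2 or a2 and not a1) and a2 or a2 or a2 and not a1))   — complement / identity
= not not (not (a2 or a2 and not a1) and not (a2 or a2 and not a1))   — absorption
= not not not (a2 or a2 and not a1)   — idempotence
= not not not a2   — absorption
= not a2   — double negation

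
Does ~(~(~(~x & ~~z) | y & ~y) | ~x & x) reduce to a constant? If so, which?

no

~(~(~(~x & ~~z) | y & ~y) | ~x & x)
= ~(~(x | ~z | y & ~y) | ~x & x)   (De Morgan)
= ~(~(x | ~z) | ~x & x)   (complement / identity)
= ~~(x | ~z)   (complement / identity)
= x | ~z   (double negation)
This depends on x, z, so it is not a constant.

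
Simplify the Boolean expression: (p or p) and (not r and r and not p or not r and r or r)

p and r

(p or p) and (not r and r and not p or not r and r or r)
= (p or p) and (not r and r or r)
= (p or p) and r
= p and r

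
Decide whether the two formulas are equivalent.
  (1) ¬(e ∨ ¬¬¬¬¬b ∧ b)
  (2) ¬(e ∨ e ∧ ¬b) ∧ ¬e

Yes

E1: ¬(e ∨ ¬¬¬¬¬b ∧ b)
    = ¬(e ∨ ¬¬¬b ∧ b)   — double negation
    = ¬(e ∨ ¬b ∧ b)   — double negation
    = ¬e   — complement / identity
E2: ¬(e ∨ e ∧ ¬b) ∧ ¬e
    = ¬e ∧ ¬e   — absorption
    = ¬e   — idempotence
Both reduce to ¬e, so they are equivalent.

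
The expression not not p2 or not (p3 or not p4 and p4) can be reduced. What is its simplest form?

not not p2 or not (p3 or not p4 and p4)
= not not p2 or not p3
= p2 or not p3

p2 or not p3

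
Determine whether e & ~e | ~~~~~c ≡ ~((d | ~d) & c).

Yes

E1: e & ~e | ~~~~~c
    = e & ~e | ~~~c   — double negation
    = e & ~e | ~c   — double negation
    = ~c   — complement / identity
E2: ~((d | ~d) & c)
    = ~c   — complement / identity
Both reduce to ~c, so they are equivalent.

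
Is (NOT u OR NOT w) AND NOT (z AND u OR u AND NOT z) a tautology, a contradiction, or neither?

(NOT u OR NOT w) AND NOT (z AND u OR u AND NOT z)
= (NOT u OR NOT w) AND NOT u   — distribution
= NOT u   — absorption
This depends on u, so it is not a constant.

neither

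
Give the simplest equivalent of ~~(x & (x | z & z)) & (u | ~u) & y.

x & y

~~(x & (x | z & z)) & (u | ~u) & y
= ~~(x & (x | z & z)) & y
= ~~(x & (x | z)) & y
= ~~x & y
= x & y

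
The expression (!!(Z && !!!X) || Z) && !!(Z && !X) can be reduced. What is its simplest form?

(!!(Z && !!!X) || Z) && !!(Z && !X)
= (!!(Z && !X) || Z) && !!(Z && !X)   [double negation]
= !!(Z && !X)   [absorption]
= Z && !X   [double negation]

Z && !X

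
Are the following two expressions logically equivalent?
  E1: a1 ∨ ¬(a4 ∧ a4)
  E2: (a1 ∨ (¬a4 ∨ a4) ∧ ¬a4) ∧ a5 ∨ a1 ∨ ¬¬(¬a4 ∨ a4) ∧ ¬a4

Yes

E1: a1 ∨ ¬(a4 ∧ a4)
    = a1 ∨ ¬a4   — idempotence
E2: (a1 ∨ (¬a4 ∨ a4) ∧ ¬a4) ∧ a5 ∨ a1 ∨ ¬¬(¬a4 ∨ a4) ∧ ¬a4
    = (a1 ∨ (¬a4 ∨ a4) ∧ ¬a4) ∧ a5 ∨ a1 ∨ (¬a4 ∨ a4) ∧ ¬a4   — double negation
    = a1 ∨ (¬a4 ∨ a4) ∧ ¬a4   — absorption
    = a1 ∨ ¬a4   — complement / identity
Both reduce to a1 ∨ ¬a4, so they are equivalent.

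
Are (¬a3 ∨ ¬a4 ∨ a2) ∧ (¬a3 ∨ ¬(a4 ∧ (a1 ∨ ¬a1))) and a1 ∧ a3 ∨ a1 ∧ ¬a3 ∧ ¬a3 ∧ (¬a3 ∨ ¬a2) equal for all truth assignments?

E1: (¬a3 ∨ ¬a4 ∨ a2) ∧ (¬a3 ∨ ¬(a4 ∧ (a1 ∨ ¬a1)))
    = (¬a3 ∨ ¬a4 ∨ a2) ∧ (¬a3 ∨ ¬a4)   — complement / identity
    = ¬a3 ∨ ¬a4   — absorption
E2: a1 ∧ a3 ∨ a1 ∧ ¬a3 ∧ ¬a3 ∧ (¬a3 ∨ ¬a2)
    = a1 ∧ a3 ∨ a1 ∧ ¬a3 ∧ ¬a3   — absorption
    = a1 ∧ a3 ∨ a1 ∧ ¬a3   — idempotence
    = a1   — distribution
These differ: at a1=0, a2=0, a3=1, a4=0, E1 = 1 but E2 = 0.

No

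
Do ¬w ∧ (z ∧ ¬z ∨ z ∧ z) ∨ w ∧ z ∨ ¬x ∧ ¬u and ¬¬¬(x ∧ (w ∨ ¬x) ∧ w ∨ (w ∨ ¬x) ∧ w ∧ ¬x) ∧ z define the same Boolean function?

No

E1: ¬w ∧ (z ∧ ¬z ∨ z ∧ z) ∨ w ∧ z ∨ ¬x ∧ ¬u
    = ¬w ∧ z ∨ w ∧ z ∨ ¬x ∧ ¬u   — distribution
    = z ∨ ¬x ∧ ¬u   — distribution
E2: ¬¬¬(x ∧ (w ∨ ¬x) ∧ w ∨ (w ∨ ¬x) ∧ w ∧ ¬x) ∧ z
    = ¬(x ∧ (w ∨ ¬x) ∧ w ∨ (w ∨ ¬x) ∧ w ∧ ¬x) ∧ z   — double negation
    = ¬((w ∨ ¬x) ∧ w) ∧ z   — distribution
    = ¬w ∧ z   — absorption
These differ: at u=0, w=1, x=0, z=1, E1 = 1 but E2 = 0.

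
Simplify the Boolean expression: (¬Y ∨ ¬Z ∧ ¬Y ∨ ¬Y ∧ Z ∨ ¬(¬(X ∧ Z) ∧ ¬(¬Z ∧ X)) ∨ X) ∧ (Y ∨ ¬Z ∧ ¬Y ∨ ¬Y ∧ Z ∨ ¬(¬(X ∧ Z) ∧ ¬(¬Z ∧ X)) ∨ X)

¬Y ∨ X

(¬Y ∨ ¬Z ∧ ¬Y ∨ ¬Y ∧ Z ∨ ¬(¬(X ∧ Z) ∧ ¬(¬Z ∧ X)) ∨ X) ∧ (Y ∨ ¬Z ∧ ¬Y ∨ ¬Y ∧ Z ∨ ¬(¬(X ∧ Z) ∧ ¬(¬Z ∧ X)) ∨ X)
= ¬Y ∧ Y ∨ ¬Z ∧ ¬Y ∨ ¬Y ∧ Z ∨ ¬(¬(X ∧ Z) ∧ ¬(¬Z ∧ X)) ∨ X   (distribution)
= ¬Z ∧ ¬Y ∨ ¬Y ∧ Z ∨ ¬(¬(X ∧ Z) ∧ ¬(¬Z ∧ X)) ∨ X   (complement / identity)
= ¬Y ∨ ¬(¬(X ∧ Z) ∧ ¬(¬Z ∧ X)) ∨ X   (distribution)
= ¬Y ∨ X ∧ Z ∨ ¬Z ∧ X ∨ X   (De Morgan)
= ¬Y ∨ X ∨ X   (distribution)
= ¬Y ∨ X   (idempotence)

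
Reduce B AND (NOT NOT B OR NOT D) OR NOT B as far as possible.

TRUE

B AND (NOT NOT B OR NOT D) OR NOT B
= B AND (B OR NOT D) OR NOT B
= B OR NOT B
= TRUE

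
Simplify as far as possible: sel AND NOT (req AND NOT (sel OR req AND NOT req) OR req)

sel AND NOT (req AND NOT (sel OR req AND NOT req) OR req)
= sel AND NOT (req AND NOT sel OR req)   — complement / identity
= sel AND NOT req   — absorption

sel AND NOT req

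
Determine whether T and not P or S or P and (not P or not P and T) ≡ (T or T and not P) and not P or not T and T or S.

Yes

E1: T and not P or S or P and (not P or not P and T)
    = T and not P or S or P and not P   — absorption
    = T and not P or S   — complement / identity
E2: (T or T and not P) and not P or not T and T or S
    = (T or T and not P) and not P or S   — complement / identity
    = T and not P or S   — absorption
Both reduce to T and not P or S, so they are equivalent.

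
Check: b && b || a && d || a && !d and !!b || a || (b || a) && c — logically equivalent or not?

Yes

E1: b && b || a && d || a && !d
    = b || a && d || a && !d   (idempotence)
    = b || a   (distribution)
E2: !!b || a || (b || a) && c
    = b || a || (b || a) && c   (double negation)
    = b || a   (absorption)
Both reduce to b || a, so they are equivalent.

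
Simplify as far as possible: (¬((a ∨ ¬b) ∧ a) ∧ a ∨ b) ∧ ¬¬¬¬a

(¬((a ∨ ¬b) ∧ a) ∧ a ∨ b) ∧ ¬¬¬¬a
= (¬a ∧ a ∨ b) ∧ ¬¬¬¬a   [absorption]
= (¬a ∧ a ∨ b) ∧ ¬¬a   [double negation]
= (¬a ∧ a ∨ b) ∧ a   [double negation]
= b ∧ a   [complement / identity]

b ∧ a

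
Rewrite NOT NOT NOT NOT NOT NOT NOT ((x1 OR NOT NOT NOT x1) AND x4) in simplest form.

NOT x4

NOT NOT NOT NOT NOT NOT NOT ((x1 OR NOT NOT NOT x1) AND x4)
= NOT NOT NOT NOT NOT ((x1 OR NOT NOT NOT x1) AND x4)
= NOT NOT NOT ((x1 OR NOT NOT NOT x1) AND x4)
= NOT NOT NOT ((x1 OR NOT x1) AND x4)
= NOT NOT NOT x4
= NOT x4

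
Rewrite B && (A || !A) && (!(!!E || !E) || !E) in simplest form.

B && (A || !A) && (!(!!E || !E) || !E)
= B && (A || !A) && (!E && E || !E)   — De Morgan
= B && (!E && E || !E)   — complement / identity
= B && !E   — complement / identity

B && !E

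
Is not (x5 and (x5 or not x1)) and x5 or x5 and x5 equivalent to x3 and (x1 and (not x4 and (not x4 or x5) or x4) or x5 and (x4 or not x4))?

No

E1: not (x5 and (x5 or not x1)) and x5 or x5 and x5
    = not x5 and x5 or x5 and x5   — absorption
    = x5   — distribution
E2: x3 and (x1 and (not x4 and (not x4 or x5) or x4) or x5 and (x4 or not x4))
    = x3 and (x1 and (not x4 or x4) or x5 and (x4 or not x4))   — absorption
    = x3 and (x1 and (not x4 or x4) or x5)   — complement / identity
    = x3 and (x1 or x5)   — complement / identity
These differ: at x1=1, x3=1, x4=0, x5=0, E1 = 0 but E2 = 1.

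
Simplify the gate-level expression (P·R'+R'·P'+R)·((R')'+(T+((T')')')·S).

(P·R'+R'·P'+R)·((R')'+(T+((T')')')·S)
= (R'+R)·((R')'+(T+((T')')')·S)   (distribution)
= (R'+R)·((R')'+(T+T')·S)   (double negation)
= (R')'+(T+T')·S   (complement / identity)
= R+(T+T')·S   (double negation)
= R+S   (complement / identity)

R+S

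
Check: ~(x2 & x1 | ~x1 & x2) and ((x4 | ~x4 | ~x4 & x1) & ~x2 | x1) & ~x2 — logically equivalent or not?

Yes

E1: ~(x2 & x1 | ~x1 & x2)
    = ~x2   [distribution]
E2: ((x4 | ~x4 | ~x4 & x1) & ~x2 | x1) & ~x2
    = ((x4 | ~x4) & ~x2 | x1) & ~x2   [absorption]
    = (~x2 | x1) & ~x2   [complement / identity]
    = ~x2   [absorption]
Both reduce to ~x2, so they are equivalent.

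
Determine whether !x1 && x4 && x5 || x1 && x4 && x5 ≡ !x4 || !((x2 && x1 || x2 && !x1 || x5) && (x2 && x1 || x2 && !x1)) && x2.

E1: !x1 && x4 && x5 || x1 && x4 && x5
    = x4 && x5   (distribution)
E2: !x4 || !((x2 && x1 || x2 && !x1 || x5) && (x2 && x1 || x2 && !x1)) && x2
    = !x4 || !(x2 && x1 || x2 && !x1) && x2   (absorption)
    = !x4 || !x2 && x2   (distribution)
    = !x4   (complement / identity)
These differ: at x1=0, x2=0, x4=0, x5=1, E1 = 0 but E2 = 1.

No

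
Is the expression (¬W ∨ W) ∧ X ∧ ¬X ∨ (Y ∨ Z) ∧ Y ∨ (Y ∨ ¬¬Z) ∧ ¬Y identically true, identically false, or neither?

(¬W ∨ W) ∧ X ∧ ¬X ∨ (Y ∨ Z) ∧ Y ∨ (Y ∨ ¬¬Z) ∧ ¬Y
= X ∧ ¬X ∨ (Y ∨ Z) ∧ Y ∨ (Y ∨ ¬¬Z) ∧ ¬Y   (complement / identity)
= X ∧ ¬X ∨ (Y ∨ Z) ∧ Y ∨ (Y ∨ Z) ∧ ¬Y   (double negation)
= X ∧ ¬X ∨ Y ∨ Z   (distribution)
= Y ∨ Z   (complement / identity)
This depends on Y, Z, so it is not a constant.

neither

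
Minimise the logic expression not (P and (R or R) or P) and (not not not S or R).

not (P and (R or R) or P) and (not not not S or R)
= not (P and R or P) and (not not not S or R)   (idempotence)
= not (P and R or P) and (not S or R)   (double negation)
= not P and (not S or R)   (absorption)

not P and (not S or R)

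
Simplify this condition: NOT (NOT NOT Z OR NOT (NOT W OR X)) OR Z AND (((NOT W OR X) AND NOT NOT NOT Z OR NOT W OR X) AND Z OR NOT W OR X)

NOT (NOT NOT Z OR NOT (NOT W OR X)) OR Z AND (((NOT W OR X) AND NOT NOT NOT Z OR NOT W OR X) AND Z OR NOT W OR X)
= NOT (NOT NOT Z OR NOT (NOT W OR X)) OR Z AND (((NOT W OR X) AND NOT Z OR NOT W OR X) AND Z OR NOT W OR X)   — double negation
= NOT (NOT NOT Z OR NOT (NOT W OR X)) OR Z AND ((NOT W OR X) AND Z OR NOT W OR X)   — absorption
= NOT (NOT NOT Z OR NOT (NOT W OR X)) OR Z AND (NOT W OR X)   — absorption
= NOT Z AND (NOT W OR X) OR Z AND (NOT W OR X)   — De Morgan
= NOT W OR X   — distribution

NOT W OR X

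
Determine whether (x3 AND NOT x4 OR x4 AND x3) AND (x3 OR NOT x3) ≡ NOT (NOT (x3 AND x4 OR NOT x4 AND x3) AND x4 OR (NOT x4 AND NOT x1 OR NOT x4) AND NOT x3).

Yes

E1: (x3 AND NOT x4 OR x4 AND x3) AND (x3 OR NOT x3)
    = x3 AND NOT x4 OR x4 AND x3   — complement / identity
    = x3   — distribution
E2: NOT (NOT (x3 AND x4 OR NOT x4 AND x3) AND x4 OR (NOT x4 AND NOT x1 OR NOT x4) AND NOT x3)
    = NOT (NOT (x3 AND x4 OR NOT x4 AND x3) AND x4 OR NOT x4 AND NOT x3)   — absorption
    = NOT (NOT x3 AND x4 OR NOT x4 AND NOT x3)   — distribution
    = NOT NOT x3   — distribution
    = x3   — double negation
Both reduce to x3, so they are equivalent.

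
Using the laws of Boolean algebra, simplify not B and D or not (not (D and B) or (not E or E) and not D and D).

D

not B and D or not (not (D and B) or (not E or E) and not D and D)
= not B and D or not (not (D and B) or not D and D)   — complement / identity
= not B and D or not not (D and B)   — complement / identity
= not B and D or D and B   — double negation
= D   — distribution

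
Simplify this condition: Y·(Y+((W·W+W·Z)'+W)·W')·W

Y·(Y+((W·W+W·Z)'+W)·W')·W
= Y·(Y+((W+W·Z)'+W)·W')·W   (idempotence)
= Y·(Y+(W'+W)·W')·W   (absorption)
= Y·(Y+W')·W   (complement / identity)
= Y·W   (absorption)

Y·W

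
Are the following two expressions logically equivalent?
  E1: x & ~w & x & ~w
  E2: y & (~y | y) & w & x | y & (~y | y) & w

No

E1: x & ~w & x & ~w
    = x & ~w   — idempotence
E2: y & (~y | y) & w & x | y & (~y | y) & w
    = y & (~y | y) & w   — absorption
    = y & w   — complement / identity
These differ: at w=0, x=1, y=1, E1 = 1 but E2 = 0.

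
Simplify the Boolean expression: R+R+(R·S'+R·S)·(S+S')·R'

R+R+(R·S'+R·S)·(S+S')·R'
= R+R+(R·S'+R·S)·R'   [complement / identity]
= R+R+R·R'   [distribution]
= R+R   [complement / identity]
= R   [idempotence]

R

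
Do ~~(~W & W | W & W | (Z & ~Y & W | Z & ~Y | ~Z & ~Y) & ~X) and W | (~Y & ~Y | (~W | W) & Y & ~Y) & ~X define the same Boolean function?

E1: ~~(~W & W | W & W | (Z & ~Y & W | Z & ~Y | ~Z & ~Y) & ~X)
    = ~~(W | (Z & ~Y & W | Z & ~Y | ~Z & ~Y) & ~X)   [distribution]
    = ~~(W | (Z & ~Y | ~Z & ~Y) & ~X)   [absorption]
    = ~~(W | ~Y & ~X)   [distribution]
    = W | ~Y & ~X   [double negation]
E2: W | (~Y & ~Y | (~W | W) & Y & ~Y) & ~X
    = W | (~Y & ~Y | Y & ~Y) & ~X   [complement / identity]
    = W | ~Y & ~X   [distribution]
Both reduce to W | ~Y & ~X, so they are equivalent.

Yes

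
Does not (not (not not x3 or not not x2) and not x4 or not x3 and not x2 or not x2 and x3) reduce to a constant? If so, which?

no

not (not (not not x3 or not not x2) and not x4 or not x3 and not x2 or not x2 and x3)
= not (not x3 and not x2 and not x4 or not x3 and not x2 or not x2 and x3)   (De Morgan)
= not (not x3 and not x2 or not x2 and x3)   (absorption)
= not not x2   (distribution)
= x2   (double negation)
This depends on x2, so it is not a constant.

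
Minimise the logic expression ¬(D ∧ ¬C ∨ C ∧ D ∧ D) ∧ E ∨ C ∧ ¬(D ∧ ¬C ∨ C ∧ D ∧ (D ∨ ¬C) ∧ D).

(E ∨ C) ∧ ¬D

¬(D ∧ ¬C ∨ C ∧ D ∧ D) ∧ E ∨ C ∧ ¬(D ∧ ¬C ∨ C ∧ D ∧ (D ∨ ¬C) ∧ D)
= ¬(D ∧ ¬C ∨ C ∧ D ∧ D) ∧ E ∨ C ∧ ¬(D ∧ ¬C ∨ C ∧ D ∧ D)   — absorption
= (E ∨ C) ∧ ¬(D ∧ ¬C ∨ C ∧ D ∧ D)   — distribution
= (E ∨ C) ∧ ¬(D ∧ ¬C ∨ C ∧ D)   — idempotence
= (E ∨ C) ∧ ¬D   — distribution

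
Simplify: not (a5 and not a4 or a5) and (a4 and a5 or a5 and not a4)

False

not (a5 and not a4 or a5) and (a4 and a5 or a5 and not a4)
= not (a5 and not a4 or a5) and a5   [distribution]
= not a5 and a5   [absorption]
= False   [complement]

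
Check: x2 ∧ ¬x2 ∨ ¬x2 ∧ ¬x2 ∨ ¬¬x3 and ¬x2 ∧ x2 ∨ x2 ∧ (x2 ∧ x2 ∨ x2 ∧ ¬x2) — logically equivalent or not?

E1: x2 ∧ ¬x2 ∨ ¬x2 ∧ ¬x2 ∨ ¬¬x3
    = x2 ∧ ¬x2 ∨ ¬x2 ∧ ¬x2 ∨ x3   [double negation]
    = ¬x2 ∨ x3   [distribution]
E2: ¬x2 ∧ x2 ∨ x2 ∧ (x2 ∧ x2 ∨ x2 ∧ ¬x2)
    = ¬x2 ∧ x2 ∨ x2 ∧ x2   [distribution]
    = x2   [distribution]
These differ: at x2=0, x3=0, E1 = 1 but E2 = 0.

No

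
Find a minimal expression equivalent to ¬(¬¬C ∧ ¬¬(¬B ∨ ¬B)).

¬(¬¬C ∧ ¬¬(¬B ∨ ¬B))
= ¬(¬¬C ∧ ¬(B ∧ B))   — De Morgan
= ¬C ∨ B ∧ B   — De Morgan
= ¬C ∨ B   — idempotence

¬C ∨ B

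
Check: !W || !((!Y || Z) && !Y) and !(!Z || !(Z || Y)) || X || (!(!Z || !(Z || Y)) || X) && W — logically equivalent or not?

E1: !W || !((!Y || Z) && !Y)
    = !W || !!Y   — absorption
    = !W || Y   — double negation
E2: !(!Z || !(Z || Y)) || X || (!(!Z || !(Z || Y)) || X) && W
    = !(!Z || !(Z || Y)) || X   — absorption
    = Z && (Z || Y) || X   — De Morgan
    = Z || X   — absorption
These differ: at W=0, X=0, Y=0, Z=0, E1 = 1 but E2 = 0.

No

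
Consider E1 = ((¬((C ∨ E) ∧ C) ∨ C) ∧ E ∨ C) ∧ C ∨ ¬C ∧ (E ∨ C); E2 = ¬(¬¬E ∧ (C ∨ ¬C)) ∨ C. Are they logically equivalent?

E1: ((¬((C ∨ E) ∧ C) ∨ C) ∧ E ∨ C) ∧ C ∨ ¬C ∧ (E ∨ C)
    = ((¬C ∨ C) ∧ E ∨ C) ∧ C ∨ ¬C ∧ (E ∨ C)
    = (E ∨ C) ∧ C ∨ ¬C ∧ (E ∨ C)
    = E ∨ C
E2: ¬(¬¬E ∧ (C ∨ ¬C)) ∨ C
    = ¬¬¬E ∨ C
    = ¬E ∨ C
These differ: at C=0, E=0, E1 = 0 but E2 = 1.

No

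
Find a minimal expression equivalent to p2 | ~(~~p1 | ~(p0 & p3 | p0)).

p2 | ~(~~p1 | ~(p0 & p3 | p0))
= p2 | ~p1 & (p0 & p3 | p0)   [De Morgan]
= p2 | ~p1 & p0   [absorption]

p2 | ~p1 & p0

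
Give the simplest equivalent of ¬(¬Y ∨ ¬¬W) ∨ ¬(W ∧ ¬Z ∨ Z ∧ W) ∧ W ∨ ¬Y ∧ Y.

¬(¬Y ∨ ¬¬W) ∨ ¬(W ∧ ¬Z ∨ Z ∧ W) ∧ W ∨ ¬Y ∧ Y
= ¬(¬Y ∨ ¬¬W) ∨ ¬W ∧ W ∨ ¬Y ∧ Y
= ¬(¬Y ∨ ¬¬W) ∨ ¬W ∧ W
= Y ∧ ¬W ∨ ¬W ∧ W
= Y ∧ ¬W

Y ∧ ¬W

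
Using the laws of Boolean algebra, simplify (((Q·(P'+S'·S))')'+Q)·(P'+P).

(((Q·(P'+S'·S))')'+Q)·(P'+P)
= ((Q·(P'+S'·S))')'+Q   [complement / identity]
= Q·(P'+S'·S)+Q   [double negation]
= Q·P'+Q   [complement / identity]
= Q   [absorption]

Q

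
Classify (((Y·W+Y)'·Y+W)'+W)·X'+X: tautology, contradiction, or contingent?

tautology

(((Y·W+Y)'·Y+W)'+W)·X'+X
= ((Y'·Y+W)'+W)·X'+X
= (W'+W)·X'+X
= X'+X
= 1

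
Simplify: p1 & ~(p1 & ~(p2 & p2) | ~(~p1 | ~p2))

0

p1 & ~(p1 & ~(p2 & p2) | ~(~p1 | ~p2))
= p1 & ~(p1 & ~(p2 & p2) | p1 & p2)   [De Morgan]
= p1 & ~(p1 & ~p2 | p1 & p2)   [idempotence]
= p1 & ~p1   [distribution]
= 0   [complement]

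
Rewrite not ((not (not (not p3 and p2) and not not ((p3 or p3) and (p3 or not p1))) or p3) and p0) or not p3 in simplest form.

not ((not (not (not p3 and p2) and not not ((p3 or p3) and (p3 or not p1))) or p3) and p0) or not p3
= not ((not (not (not p3 and p2) and not not (p3 and not p1 or p3)) or p3) and p0) or not p3   [distribution]
= not ((not (not (not p3 and p2) and not not p3) or p3) and p0) or not p3   [absorption]
= not ((not p3 and p2 or not p3 or p3) and p0) or not p3   [De Morgan]
= not ((not p3 or p3) and p0) or not p3   [absorption]
= not p0 or not p3   [complement / identity]

not p0 or not p3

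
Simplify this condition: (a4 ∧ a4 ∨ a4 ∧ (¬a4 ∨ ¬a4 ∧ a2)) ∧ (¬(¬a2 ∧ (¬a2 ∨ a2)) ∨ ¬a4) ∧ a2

(a4 ∧ a4 ∨ a4 ∧ (¬a4 ∨ ¬a4 ∧ a2)) ∧ (¬(¬a2 ∧ (¬a2 ∨ a2)) ∨ ¬a4) ∧ a2
= (a4 ∧ a4 ∨ a4 ∧ (¬a4 ∨ ¬a4 ∧ a2)) ∧ (¬¬a2 ∨ ¬a4) ∧ a2   (complement / identity)
= (a4 ∧ a4 ∨ a4 ∧ (¬a4 ∨ ¬a4 ∧ a2)) ∧ (a2 ∨ ¬a4) ∧ a2   (double negation)
= (a4 ∧ a4 ∨ a4 ∧ ¬a4) ∧ (a2 ∨ ¬a4) ∧ a2   (absorption)
= (a4 ∧ a4 ∨ a4 ∧ ¬a4) ∧ a2   (absorption)
= a4 ∧ a2   (distribution)

a4 ∧ a2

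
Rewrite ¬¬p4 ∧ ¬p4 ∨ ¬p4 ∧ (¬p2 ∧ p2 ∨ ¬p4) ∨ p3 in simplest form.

¬p4 ∨ p3

¬¬p4 ∧ ¬p4 ∨ ¬p4 ∧ (¬p2 ∧ p2 ∨ ¬p4) ∨ p3
= p4 ∧ ¬p4 ∨ ¬p4 ∧ (¬p2 ∧ p2 ∨ ¬p4) ∨ p3   — double negation
= p4 ∧ ¬p4 ∨ ¬p4 ∧ ¬p4 ∨ p3   — complement / identity
= ¬p4 ∨ p3   — distribution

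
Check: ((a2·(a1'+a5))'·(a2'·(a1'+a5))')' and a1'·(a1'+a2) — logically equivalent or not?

E1: ((a2·(a1'+a5))'·(a2'·(a1'+a5))')'
    = a2·(a1'+a5)+a2'·(a1'+a5)   — De Morgan
    = a1'+a5   — distribution
E2: a1'·(a1'+a2)
    = a1'   — absorption
These differ: at a1=1, a2=0, a5=1, E1 = 1 but E2 = 0.

No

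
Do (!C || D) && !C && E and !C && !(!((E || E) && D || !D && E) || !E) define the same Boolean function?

E1: (!C || D) && !C && E
    = !C && E   (absorption)
E2: !C && !(!((E || E) && D || !D && E) || !E)
    = !C && ((E || E) && D || !D && E) && E   (De Morgan)
    = !C && (E && D || !D && E) && E   (idempotence)
    = !C && E && E   (distribution)
    = !C && E   (idempotence)
Both reduce to !C && E, so they are equivalent.

Yes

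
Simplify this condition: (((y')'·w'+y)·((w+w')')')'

(((y')'·w'+y)·((w+w')')')'
= (((y')'·w'+y)·(w+w'))'   — double negation
= ((y')'·w'+y)'   — complement / identity
= (y·w'+y)'   — double negation
= y'   — absorption

y'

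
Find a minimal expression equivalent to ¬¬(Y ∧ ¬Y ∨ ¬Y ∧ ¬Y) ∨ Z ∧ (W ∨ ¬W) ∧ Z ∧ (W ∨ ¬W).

¬Y ∨ Z

¬¬(Y ∧ ¬Y ∨ ¬Y ∧ ¬Y) ∨ Z ∧ (W ∨ ¬W) ∧ Z ∧ (W ∨ ¬W)
= ¬¬(Y ∧ ¬Y ∨ ¬Y ∧ ¬Y) ∨ Z ∧ (W ∨ ¬W)   (idempotence)
= ¬¬(Y ∧ ¬Y ∨ ¬Y ∧ ¬Y) ∨ Z   (complement / identity)
= Y ∧ ¬Y ∨ ¬Y ∧ ¬Y ∨ Z   (double negation)
= ¬Y ∨ Z   (distribution)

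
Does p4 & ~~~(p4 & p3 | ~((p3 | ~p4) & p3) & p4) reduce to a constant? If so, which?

p4 & ~~~(p4 & p3 | ~((p3 | ~p4) & p3) & p4)
= p4 & ~(p4 & p3 | ~((p3 | ~p4) & p3) & p4)
= p4 & ~(p4 & p3 | ~p3 & p4)
= p4 & ~p4
= 0

yes, False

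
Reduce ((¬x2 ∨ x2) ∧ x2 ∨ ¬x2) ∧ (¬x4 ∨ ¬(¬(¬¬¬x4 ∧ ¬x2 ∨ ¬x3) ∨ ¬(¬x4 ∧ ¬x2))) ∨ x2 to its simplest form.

((¬x2 ∨ x2) ∧ x2 ∨ ¬x2) ∧ (¬x4 ∨ ¬(¬(¬¬¬x4 ∧ ¬x2 ∨ ¬x3) ∨ ¬(¬x4 ∧ ¬x2))) ∨ x2
= ((¬x2 ∨ x2) ∧ x2 ∨ ¬x2) ∧ (¬x4 ∨ (¬¬¬x4 ∧ ¬x2 ∨ ¬x3) ∧ ¬x4 ∧ ¬x2) ∨ x2
= ((¬x2 ∨ x2) ∧ x2 ∨ ¬x2) ∧ (¬x4 ∨ (¬x4 ∧ ¬x2 ∨ ¬x3) ∧ ¬x4 ∧ ¬x2) ∨ x2
= (x2 ∨ ¬x2) ∧ (¬x4 ∨ (¬x4 ∧ ¬x2 ∨ ¬x3) ∧ ¬x4 ∧ ¬x2) ∨ x2
= (x2 ∨ ¬x2) ∧ (¬x4 ∨ ¬x4 ∧ ¬x2) ∨ x2
= (x2 ∨ ¬x2) ∧ ¬x4 ∨ x2
= ¬x4 ∨ x2

¬x4 ∨ x2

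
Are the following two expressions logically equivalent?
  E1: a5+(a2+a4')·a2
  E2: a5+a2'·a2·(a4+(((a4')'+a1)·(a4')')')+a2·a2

Yes

E1: a5+(a2+a4')·a2
    = a5+a2   (absorption)
E2: a5+a2'·a2·(a4+(((a4')'+a1)·(a4')')')+a2·a2
    = a5+a2'·a2·(a4+((a4')')')+a2·a2   (absorption)
    = a5+a2'·a2·(a4+a4')+a2·a2   (double negation)
    = a5+a2'·a2+a2·a2   (complement / identity)
    = a5+a2   (distribution)
Both reduce to a5+a2, so they are equivalent.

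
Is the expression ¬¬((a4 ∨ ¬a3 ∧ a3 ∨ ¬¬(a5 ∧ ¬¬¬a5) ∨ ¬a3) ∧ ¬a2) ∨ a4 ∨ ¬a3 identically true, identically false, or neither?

¬¬((a4 ∨ ¬a3 ∧ a3 ∨ ¬¬(a5 ∧ ¬¬¬a5) ∨ ¬a3) ∧ ¬a2) ∨ a4 ∨ ¬a3
= (a4 ∨ ¬a3 ∧ a3 ∨ ¬¬(a5 ∧ ¬¬¬a5) ∨ ¬a3) ∧ ¬a2 ∨ a4 ∨ ¬a3   — double negation
= (a4 ∨ ¬a3 ∧ a3 ∨ a5 ∧ ¬¬¬a5 ∨ ¬a3) ∧ ¬a2 ∨ a4 ∨ ¬a3   — double negation
= (a4 ∨ ¬a3 ∧ a3 ∨ a5 ∧ ¬a5 ∨ ¬a3) ∧ ¬a2 ∨ a4 ∨ ¬a3   — double negation
= (a4 ∨ a5 ∧ ¬a5 ∨ ¬a3) ∧ ¬a2 ∨ a4 ∨ ¬a3   — complement / identity
= (a4 ∨ ¬a3) ∧ ¬a2 ∨ a4 ∨ ¬a3   — complement / identity
= a4 ∨ ¬a3   — absorption
This depends on a3, a4, so it is not a constant.

neither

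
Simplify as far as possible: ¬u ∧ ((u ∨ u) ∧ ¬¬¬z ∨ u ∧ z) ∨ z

¬u ∧ ((u ∨ u) ∧ ¬¬¬z ∨ u ∧ z) ∨ z
= ¬u ∧ ((u ∨ u) ∧ ¬z ∨ u ∧ z) ∨ z
= ¬u ∧ (u ∧ ¬z ∨ u ∧ z) ∨ z
= ¬u ∧ u ∨ z
= z

z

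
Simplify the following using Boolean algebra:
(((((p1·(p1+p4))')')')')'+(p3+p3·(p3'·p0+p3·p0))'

p1'+p3'

(((((p1·(p1+p4))')')')')'+(p3+p3·(p3'·p0+p3·p0))'
= ((((p1')')')')'+(p3+p3·(p3'·p0+p3·p0))'   (absorption)
= ((((p1')')')')'+(p3+p3·p0)'   (distribution)
= ((p1')')'+(p3+p3·p0)'   (double negation)
= ((p1')')'+p3'   (absorption)
= p1'+p3'   (double negation)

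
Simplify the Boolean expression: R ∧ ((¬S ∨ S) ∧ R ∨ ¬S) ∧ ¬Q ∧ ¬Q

R ∧ ¬Q

R ∧ ((¬S ∨ S) ∧ R ∨ ¬S) ∧ ¬Q ∧ ¬Q
= R ∧ (R ∨ ¬S) ∧ ¬Q ∧ ¬Q   [complement / identity]
= R ∧ (R ∨ ¬S) ∧ ¬Q   [idempotence]
= R ∧ ¬Q   [absorption]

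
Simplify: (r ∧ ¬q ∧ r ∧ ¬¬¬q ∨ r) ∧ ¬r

False

(r ∧ ¬q ∧ r ∧ ¬¬¬q ∨ r) ∧ ¬r
= (r ∧ ¬q ∧ r ∧ ¬q ∨ r) ∧ ¬r
= (r ∧ ¬q ∨ r) ∧ ¬r
= r ∧ ¬r
= False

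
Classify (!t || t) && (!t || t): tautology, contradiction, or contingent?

(!t || t) && (!t || t)
= !t || t   [complement / identity]
= true   [complement]

tautology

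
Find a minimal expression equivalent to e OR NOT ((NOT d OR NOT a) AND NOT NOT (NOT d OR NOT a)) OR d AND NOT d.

e OR d AND a

e OR NOT ((NOT d OR NOT a) AND NOT NOT (NOT d OR NOT a)) OR d AND NOT d
= e OR NOT ((NOT d OR NOT a) AND (NOT d OR NOT a)) OR d AND NOT d   — double negation
= e OR NOT (NOT d OR NOT a) OR d AND NOT d   — idempotence
= e OR d AND a OR d AND NOT d   — De Morgan
= e OR d AND a   — complement / identity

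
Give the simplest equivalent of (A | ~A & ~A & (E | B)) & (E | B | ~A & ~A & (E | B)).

E | B

(A | ~A & ~A & (E | B)) & (E | B | ~A & ~A & (E | B))
= ~A & ~A & (E | B) | A & (E | B)
= ~A & (E | B) | A & (E | B)
= E | B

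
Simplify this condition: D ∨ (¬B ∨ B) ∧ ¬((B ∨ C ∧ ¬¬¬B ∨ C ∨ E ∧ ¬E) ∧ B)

D ∨ (¬B ∨ B) ∧ ¬((B ∨ C ∧ ¬¬¬B ∨ C ∨ E ∧ ¬E) ∧ B)
= D ∨ (¬B ∨ B) ∧ ¬((B ∨ C ∧ ¬¬¬B ∨ C) ∧ B)   (complement / identity)
= D ∨ ¬((B ∨ C ∧ ¬¬¬B ∨ C) ∧ B)   (complement / identity)
= D ∨ ¬((B ∨ C ∧ ¬B ∨ C) ∧ B)   (double negation)
= D ∨ ¬((B ∨ C) ∧ B)   (absorption)
= D ∨ ¬B   (absorption)

D ∨ ¬B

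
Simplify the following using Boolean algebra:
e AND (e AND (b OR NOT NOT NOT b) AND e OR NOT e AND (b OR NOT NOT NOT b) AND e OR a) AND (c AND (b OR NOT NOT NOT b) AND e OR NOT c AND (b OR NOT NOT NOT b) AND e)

e

e AND (e AND (b OR NOT NOT NOT b) AND e OR NOT e AND (b OR NOT NOT NOT b) AND e OR a) AND (c AND (b OR NOT NOT NOT b) AND e OR NOT c AND (b OR NOT NOT NOT b) AND e)
= e AND (e AND (b OR NOT NOT NOT b) AND e OR NOT e AND (b OR NOT NOT NOT b) AND e OR a) AND (b OR NOT NOT NOT b) AND e   — distribution
= e AND ((b OR NOT NOT NOT b) AND e OR a) AND (b OR NOT NOT NOT b) AND e   — distribution
= e AND (b OR NOT NOT NOT b) AND e   — absorption
= e AND (b OR NOT b) AND e   — double negation
= e AND e   — complement / identity
= e   — idempotence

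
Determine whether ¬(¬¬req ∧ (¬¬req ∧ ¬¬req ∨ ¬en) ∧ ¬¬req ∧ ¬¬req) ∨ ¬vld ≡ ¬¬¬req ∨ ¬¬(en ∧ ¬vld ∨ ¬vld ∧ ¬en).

Yes

E1: ¬(¬¬req ∧ (¬¬req ∧ ¬¬req ∨ ¬en) ∧ ¬¬req ∧ ¬¬req) ∨ ¬vld
    = ¬(¬¬req ∧ ¬¬req ∧ ¬¬req) ∨ ¬vld   [absorption]
    = ¬(¬¬req ∧ ¬¬req) ∨ ¬vld   [idempotence]
    = ¬req ∨ ¬req ∨ ¬vld   [De Morgan]
    = ¬req ∨ ¬vld   [idempotence]
E2: ¬¬¬req ∨ ¬¬(en ∧ ¬vld ∨ ¬vld ∧ ¬en)
    = ¬¬¬req ∨ ¬¬¬vld   [distribution]
    = ¬req ∨ ¬¬¬vld   [double negation]
    = ¬req ∨ ¬vld   [double negation]
Both reduce to ¬req ∨ ¬vld, so they are equivalent.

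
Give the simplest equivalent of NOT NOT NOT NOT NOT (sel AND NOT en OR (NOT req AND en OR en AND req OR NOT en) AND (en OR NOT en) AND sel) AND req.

NOT sel AND req

NOT NOT NOT NOT NOT (sel AND NOT en OR (NOT req AND en OR en AND req OR NOT en) AND (en OR NOT en) AND sel) AND req
= NOT NOT NOT NOT NOT (sel AND NOT en OR (en OR NOT en) AND (en OR NOT en) AND sel) AND req   (distribution)
= NOT NOT NOT NOT NOT (sel AND NOT en OR (en OR NOT en) AND sel) AND req   (idempotence)
= NOT NOT NOT NOT NOT (sel AND NOT en OR sel) AND req   (complement / identity)
= NOT NOT NOT (sel AND NOT en OR sel) AND req   (double negation)
= NOT NOT NOT sel AND req   (absorption)
= NOT sel AND req   (double negation)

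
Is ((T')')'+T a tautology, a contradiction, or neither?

tautology

((T')')'+T
= T'+T
= 1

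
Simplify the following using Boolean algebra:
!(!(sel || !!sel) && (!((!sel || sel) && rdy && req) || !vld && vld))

sel || rdy && req

!(!(sel || !!sel) && (!((!sel || sel) && rdy && req) || !vld && vld))
= !(!(sel || !!sel) && (!(rdy && req) || !vld && vld))   — complement / identity
= !(!(sel || !!sel) && !(rdy && req))   — complement / identity
= sel || !!sel || rdy && req   — De Morgan
= sel || sel || rdy && req   — double negation
= sel || rdy && req   — idempotence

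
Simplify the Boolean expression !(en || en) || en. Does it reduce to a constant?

!(en || en) || en
= !en || en   [idempotence]
= true   [complement]

true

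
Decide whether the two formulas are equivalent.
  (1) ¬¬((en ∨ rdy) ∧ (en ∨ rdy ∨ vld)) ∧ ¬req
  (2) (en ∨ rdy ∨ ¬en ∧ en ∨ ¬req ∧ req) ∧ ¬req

E1: ¬¬((en ∨ rdy) ∧ (en ∨ rdy ∨ vld)) ∧ ¬req
    = (en ∨ rdy) ∧ (en ∨ rdy ∨ vld) ∧ ¬req   (double negation)
    = (en ∨ rdy) ∧ ¬req   (absorption)
E2: (en ∨ rdy ∨ ¬en ∧ en ∨ ¬req ∧ req) ∧ ¬req
    = (en ∨ rdy ∨ ¬req ∧ req) ∧ ¬req   (complement / identity)
    = (en ∨ rdy) ∧ ¬req   (complement / identity)
Both reduce to (en ∨ rdy) ∧ ¬req, so they are equivalent.

Yes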